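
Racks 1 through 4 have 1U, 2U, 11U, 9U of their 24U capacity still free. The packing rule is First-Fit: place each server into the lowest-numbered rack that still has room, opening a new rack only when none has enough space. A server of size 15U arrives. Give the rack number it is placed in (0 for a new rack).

No rack has ≥ 15U free, so a new rack is opened.

0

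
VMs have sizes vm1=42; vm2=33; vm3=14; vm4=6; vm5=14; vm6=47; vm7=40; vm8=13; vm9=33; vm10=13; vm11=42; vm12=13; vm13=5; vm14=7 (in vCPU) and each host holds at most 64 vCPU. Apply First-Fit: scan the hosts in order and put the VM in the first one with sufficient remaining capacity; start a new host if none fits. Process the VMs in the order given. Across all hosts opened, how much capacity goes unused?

Put vm1 (42 vCPU) in host 1; 22 vCPU remain.
Put vm2 (33 vCPU) in host 2; 31 vCPU remain.
Put vm3 (14 vCPU) in host 1; 8 vCPU remain.
Put vm4 (6 vCPU) in host 1; 2 vCPU remain.
Put vm5 (14 vCPU) in host 2; 17 vCPU remain.
Put vm6 (47 vCPU) in host 3; 17 vCPU remain.
Put vm7 (40 vCPU) in host 4; 24 vCPU remain.
Put vm8 (13 vCPU) in host 2; 4 vCPU remain.
Put vm9 (33 vCPU) in host 5; 31 vCPU remain.
Put vm10 (13 vCPU) in host 3; 4 vCPU remain.
Put vm11 (42 vCPU) in host 6; 22 vCPU remain.
Put vm12 (13 vCPU) in host 4; 11 vCPU remain.
Put vm13 (5 vCPU) in host 4; 6 vCPU remain.
Put vm14 (7 vCPU) in host 5; 24 vCPU remain.
6 hosts × 64 vCPU = 384 vCPU; used 322 vCPU; unused 62 vCPU.

62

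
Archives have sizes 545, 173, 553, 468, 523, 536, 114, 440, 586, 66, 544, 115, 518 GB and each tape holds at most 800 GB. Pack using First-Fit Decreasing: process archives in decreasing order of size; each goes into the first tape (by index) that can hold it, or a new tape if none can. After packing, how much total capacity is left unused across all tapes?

2019

Sorted descending: 586, 553, 545, 544, 536, 523, 518, 468, 440, 173, 115, 114, 66.
586 GB → tape 1 (remaining 214 GB)
553 GB → tape 2 (remaining 247 GB)
545 GB → tape 3 (remaining 255 GB)
544 GB → tape 4 (remaining 256 GB)
536 GB → tape 5 (remaining 264 GB)
523 GB → tape 6 (remaining 277 GB)
518 GB → tape 7 (remaining 282 GB)
468 GB → tape 8 (remaining 332 GB)
440 GB → tape 9 (remaining 360 GB)
173 GB → tape 1 (remaining 41 GB)
115 GB → tape 2 (remaining 132 GB)
114 GB → tape 2 (remaining 18 GB)
66 GB → tape 3 (remaining 189 GB)
9 tapes × 800 GB = 7200 GB; used 5181 GB; unused 2019 GB.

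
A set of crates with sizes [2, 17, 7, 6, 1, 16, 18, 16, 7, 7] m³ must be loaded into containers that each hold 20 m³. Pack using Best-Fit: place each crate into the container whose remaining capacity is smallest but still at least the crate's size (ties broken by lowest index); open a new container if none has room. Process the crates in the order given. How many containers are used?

6 containers

2 m³ → container 1 (remaining 18 m³)
17 m³ → container 1 (remaining 1 m³)
7 m³ → container 2 (remaining 13 m³)
6 m³ → container 2 (remaining 7 m³)
1 m³ → container 1 (remaining 0 m³)
16 m³ → container 3 (remaining 4 m³)
18 m³ → container 4 (remaining 2 m³)
16 m³ → container 5 (remaining 4 m³)
7 m³ → container 2 (remaining 0 m³)
7 m³ → container 6 (remaining 13 m³)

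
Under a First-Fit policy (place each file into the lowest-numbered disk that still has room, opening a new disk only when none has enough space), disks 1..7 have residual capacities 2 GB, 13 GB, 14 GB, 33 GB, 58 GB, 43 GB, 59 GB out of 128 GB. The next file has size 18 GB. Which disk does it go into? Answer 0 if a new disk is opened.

4

Disks with room: disk 4 (33 GB), disk 5 (58 GB), disk 6 (43 GB), disk 7 (59 GB).
The first with room is disk 4.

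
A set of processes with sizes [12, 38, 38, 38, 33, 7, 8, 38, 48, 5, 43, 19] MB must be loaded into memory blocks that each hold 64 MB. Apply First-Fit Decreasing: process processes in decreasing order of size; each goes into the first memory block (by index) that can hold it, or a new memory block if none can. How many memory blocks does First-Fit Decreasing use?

Sorted descending: 48, 43, 38, 38, 38, 38, 33, 19, 12, 8, 7, 5.
memory block 1: place 48 MB, 16 MB left
memory block 2: place 43 MB, 21 MB left
memory block 3: place 38 MB, 26 MB left
memory block 4: place 38 MB, 26 MB left
memory block 5: place 38 MB, 26 MB left
memory block 6: place 38 MB, 26 MB left
memory block 7: place 33 MB, 31 MB left
memory block 2: place 19 MB, 2 MB left
memory block 1: place 12 MB, 4 MB left
memory block 3: place 8 MB, 18 MB left
memory block 3: place 7 MB, 11 MB left
memory block 3: place 5 MB, 6 MB left

7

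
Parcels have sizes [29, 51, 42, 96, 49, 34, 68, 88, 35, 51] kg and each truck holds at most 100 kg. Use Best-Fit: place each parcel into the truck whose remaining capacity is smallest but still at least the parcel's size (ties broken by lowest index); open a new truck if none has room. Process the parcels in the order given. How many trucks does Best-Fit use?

7

29 kg → truck 1 (remaining 71 kg)
51 kg → truck 1 (remaining 20 kg)
42 kg → truck 2 (remaining 58 kg)
96 kg → truck 3 (remaining 4 kg)
49 kg → truck 2 (remaining 9 kg)
34 kg → truck 4 (remaining 66 kg)
68 kg → truck 5 (remaining 32 kg)
88 kg → truck 6 (remaining 12 kg)
35 kg → truck 4 (remaining 31 kg)
51 kg → truck 7 (remaining 49 kg)
Final trucks: [29,51] [42,49] [96] [34,35] [68] [88] [51].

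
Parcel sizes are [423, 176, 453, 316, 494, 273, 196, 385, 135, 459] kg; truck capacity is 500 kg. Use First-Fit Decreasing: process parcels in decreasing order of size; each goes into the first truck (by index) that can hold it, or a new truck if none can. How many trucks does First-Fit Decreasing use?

8

Sorted descending: 494, 459, 453, 423, 385, 316, 273, 196, 176, 135.
494 kg → truck 1 (remaining 6 kg)
459 kg → truck 2 (remaining 41 kg)
453 kg → truck 3 (remaining 47 kg)
423 kg → truck 4 (remaining 77 kg)
385 kg → truck 5 (remaining 115 kg)
316 kg → truck 6 (remaining 184 kg)
273 kg → truck 7 (remaining 227 kg)
196 kg → truck 7 (remaining 31 kg)
176 kg → truck 6 (remaining 8 kg)
135 kg → truck 8 (remaining 365 kg)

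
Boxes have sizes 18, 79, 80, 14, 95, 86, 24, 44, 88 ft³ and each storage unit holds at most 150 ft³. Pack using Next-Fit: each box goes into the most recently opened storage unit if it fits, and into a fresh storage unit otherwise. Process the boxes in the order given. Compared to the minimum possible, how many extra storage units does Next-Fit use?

0

Next-Fit: [18,79] [80,14] [95] [86,24] [44,88] → 5 storage units.
5 boxes exceed 75 ft³ (half the capacity), and no two of those can share a storage unit, so at least 5 storage units are needed.
So 5 is already optimal.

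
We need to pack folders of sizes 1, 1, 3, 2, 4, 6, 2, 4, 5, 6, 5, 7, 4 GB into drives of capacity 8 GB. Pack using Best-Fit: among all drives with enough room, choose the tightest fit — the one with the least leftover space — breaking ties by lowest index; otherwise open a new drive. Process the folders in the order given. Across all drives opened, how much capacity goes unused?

14

Put 1 GB in drive 1; 7 GB remain.
Put 1 GB in drive 1; 6 GB remain.
Put 3 GB in drive 1; 3 GB remain.
Put 2 GB in drive 1; 1 GB remain.
Put 4 GB in drive 2; 4 GB remain.
Put 6 GB in drive 3; 2 GB remain.
Put 2 GB in drive 3; 0 GB remain.
Put 4 GB in drive 2; 0 GB remain.
Put 5 GB in drive 4; 3 GB remain.
Put 6 GB in drive 5; 2 GB remain.
Put 5 GB in drive 6; 3 GB remain.
Put 7 GB in drive 7; 1 GB remain.
Put 4 GB in drive 8; 4 GB remain.
8 drives × 8 GB = 64 GB; used 50 GB; unused 14 GB.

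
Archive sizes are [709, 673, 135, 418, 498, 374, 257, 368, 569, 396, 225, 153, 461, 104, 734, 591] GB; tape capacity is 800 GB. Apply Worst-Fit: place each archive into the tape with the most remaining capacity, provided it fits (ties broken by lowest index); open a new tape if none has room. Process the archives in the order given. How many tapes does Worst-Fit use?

tape 1: place 709 GB, 91 GB left
tape 2: place 673 GB, 127 GB left
tape 3: place 135 GB, 665 GB left
tape 3: place 418 GB, 247 GB left
tape 4: place 498 GB, 302 GB left
tape 5: place 374 GB, 426 GB left
tape 5: place 257 GB, 169 GB left
tape 6: place 368 GB, 432 GB left
tape 7: place 569 GB, 231 GB left
tape 6: place 396 GB, 36 GB left
tape 4: place 225 GB, 77 GB left
tape 3: place 153 GB, 94 GB left
tape 8: place 461 GB, 339 GB left
tape 8: place 104 GB, 235 GB left
tape 9: place 734 GB, 66 GB left
tape 10: place 591 GB, 209 GB left

10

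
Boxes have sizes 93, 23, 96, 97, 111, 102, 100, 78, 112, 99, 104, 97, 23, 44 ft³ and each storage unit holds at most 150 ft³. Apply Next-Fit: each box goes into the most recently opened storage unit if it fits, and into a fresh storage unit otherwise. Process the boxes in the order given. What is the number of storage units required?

Put 93 ft³ in storage unit 1; 57 ft³ remain.
Put 23 ft³ in storage unit 1; 34 ft³ remain.
Put 96 ft³ in storage unit 2; 54 ft³ remain.
Put 97 ft³ in storage unit 3; 53 ft³ remain.
Put 111 ft³ in storage unit 4; 39 ft³ remain.
Put 102 ft³ in storage unit 5; 48 ft³ remain.
Put 100 ft³ in storage unit 6; 50 ft³ remain.
Put 78 ft³ in storage unit 7; 72 ft³ remain.
Put 112 ft³ in storage unit 8; 38 ft³ remain.
Put 99 ft³ in storage unit 9; 51 ft³ remain.
Put 104 ft³ in storage unit 10; 46 ft³ remain.
Put 97 ft³ in storage unit 11; 53 ft³ remain.
Put 23 ft³ in storage unit 11; 30 ft³ remain.
Put 44 ft³ in storage unit 12; 106 ft³ remain.

12 storage units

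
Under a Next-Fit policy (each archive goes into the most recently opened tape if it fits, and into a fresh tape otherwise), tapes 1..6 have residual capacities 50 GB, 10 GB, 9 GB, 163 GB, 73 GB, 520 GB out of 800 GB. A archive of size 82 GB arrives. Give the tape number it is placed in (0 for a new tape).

Next-Fit only looks at tape 6, which has 520 GB free.
82 GB fits there.

6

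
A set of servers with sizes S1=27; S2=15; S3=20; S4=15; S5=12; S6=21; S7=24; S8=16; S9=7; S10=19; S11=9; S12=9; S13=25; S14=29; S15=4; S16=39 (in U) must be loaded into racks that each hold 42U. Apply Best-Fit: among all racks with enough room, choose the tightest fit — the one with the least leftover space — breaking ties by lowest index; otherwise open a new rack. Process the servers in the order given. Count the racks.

8

rack 1: place S1 (27U), 15U left
rack 1: place S2 (15U), 0U left
rack 2: place S3 (20U), 22U left
rack 2: place S4 (15U), 7U left
rack 3: place S5 (12U), 30U left
rack 3: place S6 (21U), 9U left
rack 4: place S7 (24U), 18U left
rack 4: place S8 (16U), 2U left
rack 2: place S9 (7U), 0U left
rack 5: place S10 (19U), 23U left
rack 3: place S11 (9U), 0U left
rack 5: place S12 (9U), 14U left
rack 6: place S13 (25U), 17U left
rack 7: place S14 (29U), 13U left
rack 7: place S15 (4U), 9U left
rack 8: place S16 (39U), 3U left
Final racks: [27,15] [20,15,7] [12,21,9] [24,16] [19,9] [25] [29,4] [39].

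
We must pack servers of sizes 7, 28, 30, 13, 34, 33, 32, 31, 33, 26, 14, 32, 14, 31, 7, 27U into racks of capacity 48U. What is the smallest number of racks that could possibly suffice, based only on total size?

Total size = 7 + 28 + 30 + 13 + 34 + 33 + 32 + 31 + 33 + 26 + 14 + 32 + 14 + 31 + 7 + 27 = 392U.
⌈392 / 48⌉ = 9.

9 racks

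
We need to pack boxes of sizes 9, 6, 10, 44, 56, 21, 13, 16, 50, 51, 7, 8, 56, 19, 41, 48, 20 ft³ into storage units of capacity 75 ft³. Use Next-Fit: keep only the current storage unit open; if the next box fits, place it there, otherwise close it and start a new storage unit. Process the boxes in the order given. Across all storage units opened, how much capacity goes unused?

storage unit 1: place 9 ft³, 66 ft³ left
storage unit 1: place 6 ft³, 60 ft³ left
storage unit 1: place 10 ft³, 50 ft³ left
storage unit 1: place 44 ft³, 6 ft³ left
storage unit 2: place 56 ft³, 19 ft³ left
storage unit 3: place 21 ft³, 54 ft³ left
storage unit 3: place 13 ft³, 41 ft³ left
storage unit 3: place 16 ft³, 25 ft³ left
storage unit 4: place 50 ft³, 25 ft³ left
storage unit 5: place 51 ft³, 24 ft³ left
storage unit 5: place 7 ft³, 17 ft³ left
storage unit 5: place 8 ft³, 9 ft³ left
storage unit 6: place 56 ft³, 19 ft³ left
storage unit 6: place 19 ft³, 0 ft³ left
storage unit 7: place 41 ft³, 34 ft³ left
storage unit 8: place 48 ft³, 27 ft³ left
storage unit 8: place 20 ft³, 7 ft³ left
8 storage units × 75 ft³ = 600 ft³; used 475 ft³; unused 125 ft³.

125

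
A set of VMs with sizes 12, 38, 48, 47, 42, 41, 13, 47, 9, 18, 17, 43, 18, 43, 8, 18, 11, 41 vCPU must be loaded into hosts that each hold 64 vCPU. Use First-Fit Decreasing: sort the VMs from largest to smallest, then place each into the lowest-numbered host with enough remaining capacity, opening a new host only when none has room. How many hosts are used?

Sorted descending: 48, 47, 47, 43, 43, 42, 41, 41, 38, 18, 18, 18, 17, 13, 12, 11, 9, 8.
48 vCPU → host 1 (remaining 16 vCPU)
47 vCPU → host 2 (remaining 17 vCPU)
47 vCPU → host 3 (remaining 17 vCPU)
43 vCPU → host 4 (remaining 21 vCPU)
43 vCPU → host 5 (remaining 21 vCPU)
42 vCPU → host 6 (remaining 22 vCPU)
41 vCPU → host 7 (remaining 23 vCPU)
41 vCPU → host 8 (remaining 23 vCPU)
38 vCPU → host 9 (remaining 26 vCPU)
18 vCPU → host 4 (remaining 3 vCPU)
18 vCPU → host 5 (remaining 3 vCPU)
18 vCPU → host 6 (remaining 4 vCPU)
17 vCPU → host 2 (remaining 0 vCPU)
13 vCPU → host 1 (remaining 3 vCPU)
12 vCPU → host 3 (remaining 5 vCPU)
11 vCPU → host 7 (remaining 12 vCPU)
9 vCPU → host 7 (remaining 3 vCPU)
8 vCPU → host 8 (remaining 15 vCPU)
Final hosts: [48,13] [47,17] [47,12] [43,18] [43,18] [42,18] [41,11,9] [41,8] [38].

9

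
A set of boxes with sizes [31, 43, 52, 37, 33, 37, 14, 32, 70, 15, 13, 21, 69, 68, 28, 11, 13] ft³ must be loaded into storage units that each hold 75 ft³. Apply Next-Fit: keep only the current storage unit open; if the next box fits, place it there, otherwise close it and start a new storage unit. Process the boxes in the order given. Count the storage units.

31 ft³ → storage unit 1 (remaining 44 ft³)
43 ft³ → storage unit 1 (remaining 1 ft³)
52 ft³ → storage unit 2 (remaining 23 ft³)
37 ft³ → storage unit 3 (remaining 38 ft³)
33 ft³ → storage unit 3 (remaining 5 ft³)
37 ft³ → storage unit 4 (remaining 38 ft³)
14 ft³ → storage unit 4 (remaining 24 ft³)
32 ft³ → storage unit 5 (remaining 43 ft³)
70 ft³ → storage unit 6 (remaining 5 ft³)
15 ft³ → storage unit 7 (remaining 60 ft³)
13 ft³ → storage unit 7 (remaining 47 ft³)
21 ft³ → storage unit 7 (remaining 26 ft³)
69 ft³ → storage unit 8 (remaining 6 ft³)
68 ft³ → storage unit 9 (remaining 7 ft³)
28 ft³ → storage unit 10 (remaining 47 ft³)
11 ft³ → storage unit 10 (remaining 36 ft³)
13 ft³ → storage unit 10 (remaining 23 ft³)
Final storage units: [31,43] [52] [37,33] [37,14] [32] [70] [15,13,21] [69] [68] [28,11,13].

10 storage units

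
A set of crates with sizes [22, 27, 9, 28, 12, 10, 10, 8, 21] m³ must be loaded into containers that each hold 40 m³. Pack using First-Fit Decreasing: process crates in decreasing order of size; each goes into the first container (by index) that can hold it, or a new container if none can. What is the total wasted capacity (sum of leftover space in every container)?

Sorted descending: 28, 27, 22, 21, 12, 10, 10, 9, 8.
container 1: place 28 m³, 12 m³ left
container 2: place 27 m³, 13 m³ left
container 3: place 22 m³, 18 m³ left
container 4: place 21 m³, 19 m³ left
container 1: place 12 m³, 0 m³ left
container 2: place 10 m³, 3 m³ left
container 3: place 10 m³, 8 m³ left
container 4: place 9 m³, 10 m³ left
container 3: place 8 m³, 0 m³ left
4 containers × 40 m³ = 160 m³; used 147 m³; unused 13 m³.

13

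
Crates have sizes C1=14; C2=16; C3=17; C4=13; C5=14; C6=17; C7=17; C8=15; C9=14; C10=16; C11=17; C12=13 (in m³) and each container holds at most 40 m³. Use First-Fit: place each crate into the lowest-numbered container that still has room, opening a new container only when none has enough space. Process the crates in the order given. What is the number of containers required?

6 containers

Put C1 (14 m³) in container 1; 26 m³ remain.
Put C2 (16 m³) in container 1; 10 m³ remain.
Put C3 (17 m³) in container 2; 23 m³ remain.
Put C4 (13 m³) in container 2; 10 m³ remain.
Put C5 (14 m³) in container 3; 26 m³ remain.
Put C6 (17 m³) in container 3; 9 m³ remain.
Put C7 (17 m³) in container 4; 23 m³ remain.
Put C8 (15 m³) in container 4; 8 m³ remain.
Put C9 (14 m³) in container 5; 26 m³ remain.
Put C10 (16 m³) in container 5; 10 m³ remain.
Put C11 (17 m³) in container 6; 23 m³ remain.
Put C12 (13 m³) in container 6; 10 m³ remain.
Final containers: [14,16] [17,13] [14,17] [17,15] [14,16] [17,13].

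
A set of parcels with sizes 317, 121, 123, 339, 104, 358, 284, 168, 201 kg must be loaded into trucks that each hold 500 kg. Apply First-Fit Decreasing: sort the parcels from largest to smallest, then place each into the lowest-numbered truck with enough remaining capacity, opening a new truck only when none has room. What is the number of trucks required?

Sorted descending: 358, 339, 317, 284, 201, 168, 123, 121, 104.
358 kg → truck 1 (remaining 142 kg)
339 kg → truck 2 (remaining 161 kg)
317 kg → truck 3 (remaining 183 kg)
284 kg → truck 4 (remaining 216 kg)
201 kg → truck 4 (remaining 15 kg)
168 kg → truck 3 (remaining 15 kg)
123 kg → truck 1 (remaining 19 kg)
121 kg → truck 2 (remaining 40 kg)
104 kg → truck 5 (remaining 396 kg)

5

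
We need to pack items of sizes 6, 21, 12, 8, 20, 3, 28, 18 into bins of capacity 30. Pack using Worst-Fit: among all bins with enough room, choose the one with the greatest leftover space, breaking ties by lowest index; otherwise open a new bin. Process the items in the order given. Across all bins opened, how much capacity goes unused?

34

Put 6 in bin 1; 24 remain.
Put 21 in bin 1; 3 remain.
Put 12 in bin 2; 18 remain.
Put 8 in bin 2; 10 remain.
Put 20 in bin 3; 10 remain.
Put 3 in bin 2; 7 remain.
Put 28 in bin 4; 2 remain.
Put 18 in bin 5; 12 remain.
5 bins × 30 = 150; used 116; unused 34.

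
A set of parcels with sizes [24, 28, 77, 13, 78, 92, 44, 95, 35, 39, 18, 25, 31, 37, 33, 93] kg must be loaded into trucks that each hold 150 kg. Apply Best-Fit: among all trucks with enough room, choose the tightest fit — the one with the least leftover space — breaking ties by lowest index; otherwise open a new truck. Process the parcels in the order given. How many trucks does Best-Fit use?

truck 1: place 24 kg, 126 kg left
truck 1: place 28 kg, 98 kg left
truck 1: place 77 kg, 21 kg left
truck 1: place 13 kg, 8 kg left
truck 2: place 78 kg, 72 kg left
truck 3: place 92 kg, 58 kg left
truck 3: place 44 kg, 14 kg left
truck 4: place 95 kg, 55 kg left
truck 4: place 35 kg, 20 kg left
truck 2: place 39 kg, 33 kg left
truck 4: place 18 kg, 2 kg left
truck 2: place 25 kg, 8 kg left
truck 5: place 31 kg, 119 kg left
truck 5: place 37 kg, 82 kg left
truck 5: place 33 kg, 49 kg left
truck 6: place 93 kg, 57 kg left
Final trucks: [24,28,77,13] [78,39,25] [92,44] [95,35,18] [31,37,33] [93].

6 trucks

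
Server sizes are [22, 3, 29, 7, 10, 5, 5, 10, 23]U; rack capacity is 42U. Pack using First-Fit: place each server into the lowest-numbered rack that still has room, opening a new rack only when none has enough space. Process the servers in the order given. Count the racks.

rack 1: place 22U, 20U left
rack 1: place 3U, 17U left
rack 2: place 29U, 13U left
rack 1: place 7U, 10U left
rack 1: place 10U, 0U left
rack 2: place 5U, 8U left
rack 2: place 5U, 3U left
rack 3: place 10U, 32U left
rack 3: place 23U, 9U left
Final racks: [22,3,7,10] [29,5,5] [10,23].

3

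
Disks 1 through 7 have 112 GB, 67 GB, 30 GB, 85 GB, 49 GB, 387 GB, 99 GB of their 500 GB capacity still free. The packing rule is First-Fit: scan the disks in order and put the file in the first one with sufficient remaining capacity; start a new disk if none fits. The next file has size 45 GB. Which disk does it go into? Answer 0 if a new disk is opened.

1

Disks with room: disk 1 (112 GB), disk 2 (67 GB), disk 4 (85 GB), disk 5 (49 GB), disk 6 (387 GB), disk 7 (99 GB).
The first with room is disk 1.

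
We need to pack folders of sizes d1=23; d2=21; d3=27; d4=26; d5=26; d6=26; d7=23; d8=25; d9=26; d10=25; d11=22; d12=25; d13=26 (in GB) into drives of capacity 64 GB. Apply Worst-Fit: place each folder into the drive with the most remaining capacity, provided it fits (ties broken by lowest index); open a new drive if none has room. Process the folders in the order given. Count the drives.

7 drives

drive 1: place d1 (23 GB), 41 GB left
drive 1: place d2 (21 GB), 20 GB left
drive 2: place d3 (27 GB), 37 GB left
drive 2: place d4 (26 GB), 11 GB left
drive 3: place d5 (26 GB), 38 GB left
drive 3: place d6 (26 GB), 12 GB left
drive 4: place d7 (23 GB), 41 GB left
drive 4: place d8 (25 GB), 16 GB left
drive 5: place d9 (26 GB), 38 GB left
drive 5: place d10 (25 GB), 13 GB left
drive 6: place d11 (22 GB), 42 GB left
drive 6: place d12 (25 GB), 17 GB left
drive 7: place d13 (26 GB), 38 GB left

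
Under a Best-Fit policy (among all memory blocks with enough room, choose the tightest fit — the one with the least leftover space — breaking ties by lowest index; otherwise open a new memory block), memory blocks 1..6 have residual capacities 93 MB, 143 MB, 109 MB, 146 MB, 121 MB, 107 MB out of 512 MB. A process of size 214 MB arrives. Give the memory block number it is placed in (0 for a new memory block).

0

No memory block has ≥ 214 MB free, so a new memory block is opened.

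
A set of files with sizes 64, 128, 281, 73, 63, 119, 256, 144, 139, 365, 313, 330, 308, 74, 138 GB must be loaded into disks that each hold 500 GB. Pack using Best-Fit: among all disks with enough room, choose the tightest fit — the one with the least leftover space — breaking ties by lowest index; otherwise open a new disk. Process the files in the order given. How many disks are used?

disk 1: place 64 GB, 436 GB left
disk 1: place 128 GB, 308 GB left
disk 1: place 281 GB, 27 GB left
disk 2: place 73 GB, 427 GB left
disk 2: place 63 GB, 364 GB left
disk 2: place 119 GB, 245 GB left
disk 3: place 256 GB, 244 GB left
disk 3: place 144 GB, 100 GB left
disk 2: place 139 GB, 106 GB left
disk 4: place 365 GB, 135 GB left
disk 5: place 313 GB, 187 GB left
disk 6: place 330 GB, 170 GB left
disk 7: place 308 GB, 192 GB left
disk 3: place 74 GB, 26 GB left
disk 6: place 138 GB, 32 GB left
Final disks: [64,128,281] [73,63,119,139] [256,144,74] [365] [313] [330,138] [308].

7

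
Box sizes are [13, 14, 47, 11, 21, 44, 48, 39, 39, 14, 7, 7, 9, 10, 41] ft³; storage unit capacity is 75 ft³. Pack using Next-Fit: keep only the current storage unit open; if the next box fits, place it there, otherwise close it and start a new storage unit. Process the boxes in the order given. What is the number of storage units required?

7 storage units

13 ft³ → storage unit 1 (remaining 62 ft³)
14 ft³ → storage unit 1 (remaining 48 ft³)
47 ft³ → storage unit 1 (remaining 1 ft³)
11 ft³ → storage unit 2 (remaining 64 ft³)
21 ft³ → storage unit 2 (remaining 43 ft³)
44 ft³ → storage unit 3 (remaining 31 ft³)
48 ft³ → storage unit 4 (remaining 27 ft³)
39 ft³ → storage unit 5 (remaining 36 ft³)
39 ft³ → storage unit 6 (remaining 36 ft³)
14 ft³ → storage unit 6 (remaining 22 ft³)
7 ft³ → storage unit 6 (remaining 15 ft³)
7 ft³ → storage unit 6 (remaining 8 ft³)
9 ft³ → storage unit 7 (remaining 66 ft³)
10 ft³ → storage unit 7 (remaining 56 ft³)
41 ft³ → storage unit 7 (remaining 15 ft³)
Final storage units: [13,14,47] [11,21] [44] [48] [39] [39,14,7,7] [9,10,41].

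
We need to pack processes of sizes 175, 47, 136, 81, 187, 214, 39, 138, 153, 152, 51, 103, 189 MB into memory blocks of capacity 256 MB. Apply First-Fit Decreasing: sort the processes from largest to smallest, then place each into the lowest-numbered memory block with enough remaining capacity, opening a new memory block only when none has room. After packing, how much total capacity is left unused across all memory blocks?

Sorted descending: 214, 189, 187, 175, 153, 152, 138, 136, 103, 81, 51, 47, 39.
Put 214 MB in memory block 1; 42 MB remain.
Put 189 MB in memory block 2; 67 MB remain.
Put 187 MB in memory block 3; 69 MB remain.
Put 175 MB in memory block 4; 81 MB remain.
Put 153 MB in memory block 5; 103 MB remain.
Put 152 MB in memory block 6; 104 MB remain.
Put 138 MB in memory block 7; 118 MB remain.
Put 136 MB in memory block 8; 120 MB remain.
Put 103 MB in memory block 5; 0 MB remain.
Put 81 MB in memory block 4; 0 MB remain.
Put 51 MB in memory block 2; 16 MB remain.
Put 47 MB in memory block 3; 22 MB remain.
Put 39 MB in memory block 1; 3 MB remain.
8 memory blocks × 256 MB = 2048 MB; used 1665 MB; unused 383 MB.

383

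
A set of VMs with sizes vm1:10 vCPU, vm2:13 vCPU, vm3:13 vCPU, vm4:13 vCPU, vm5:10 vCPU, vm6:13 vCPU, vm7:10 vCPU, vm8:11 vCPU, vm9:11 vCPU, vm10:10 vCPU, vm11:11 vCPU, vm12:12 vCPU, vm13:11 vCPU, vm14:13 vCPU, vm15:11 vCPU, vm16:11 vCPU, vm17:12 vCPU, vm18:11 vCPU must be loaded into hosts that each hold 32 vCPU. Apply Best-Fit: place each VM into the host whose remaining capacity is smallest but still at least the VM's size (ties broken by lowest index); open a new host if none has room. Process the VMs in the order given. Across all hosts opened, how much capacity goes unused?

50

Put vm1 (10 vCPU) in host 1; 22 vCPU remain.
Put vm2 (13 vCPU) in host 1; 9 vCPU remain.
Put vm3 (13 vCPU) in host 2; 19 vCPU remain.
Put vm4 (13 vCPU) in host 2; 6 vCPU remain.
Put vm5 (10 vCPU) in host 3; 22 vCPU remain.
Put vm6 (13 vCPU) in host 3; 9 vCPU remain.
Put vm7 (10 vCPU) in host 4; 22 vCPU remain.
Put vm8 (11 vCPU) in host 4; 11 vCPU remain.
Put vm9 (11 vCPU) in host 4; 0 vCPU remain.
Put vm10 (10 vCPU) in host 5; 22 vCPU remain.
Put vm11 (11 vCPU) in host 5; 11 vCPU remain.
Put vm12 (12 vCPU) in host 6; 20 vCPU remain.
Put vm13 (11 vCPU) in host 5; 0 vCPU remain.
Put vm14 (13 vCPU) in host 6; 7 vCPU remain.
Put vm15 (11 vCPU) in host 7; 21 vCPU remain.
Put vm16 (11 vCPU) in host 7; 10 vCPU remain.
Put vm17 (12 vCPU) in host 8; 20 vCPU remain.
Put vm18 (11 vCPU) in host 8; 9 vCPU remain.
8 hosts × 32 vCPU = 256 vCPU; used 206 vCPU; unused 50 vCPU.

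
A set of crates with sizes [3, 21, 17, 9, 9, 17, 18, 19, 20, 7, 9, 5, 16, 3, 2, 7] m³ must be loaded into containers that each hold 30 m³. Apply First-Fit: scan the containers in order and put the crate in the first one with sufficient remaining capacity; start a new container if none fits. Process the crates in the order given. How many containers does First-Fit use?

7 containers

Put 3 m³ in container 1; 27 m³ remain.
Put 21 m³ in container 1; 6 m³ remain.
Put 17 m³ in container 2; 13 m³ remain.
Put 9 m³ in container 2; 4 m³ remain.
Put 9 m³ in container 3; 21 m³ remain.
Put 17 m³ in container 3; 4 m³ remain.
Put 18 m³ in container 4; 12 m³ remain.
Put 19 m³ in container 5; 11 m³ remain.
Put 20 m³ in container 6; 10 m³ remain.
Put 7 m³ in container 4; 5 m³ remain.
Put 9 m³ in container 5; 2 m³ remain.
Put 5 m³ in container 1; 1 m³ remain.
Put 16 m³ in container 7; 14 m³ remain.
Put 3 m³ in container 2; 1 m³ remain.
Put 2 m³ in container 3; 2 m³ remain.
Put 7 m³ in container 6; 3 m³ remain.
Final containers: [3,21,5] [17,9,3] [9,17,2] [18,7] [19,9] [20,7] [16].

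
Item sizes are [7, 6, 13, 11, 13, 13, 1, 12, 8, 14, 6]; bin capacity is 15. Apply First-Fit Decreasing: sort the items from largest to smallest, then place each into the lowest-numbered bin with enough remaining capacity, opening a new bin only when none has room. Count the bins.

Sorted descending: 14, 13, 13, 13, 12, 11, 8, 7, 6, 6, 1.
14 → bin 1 (remaining 1)
13 → bin 2 (remaining 2)
13 → bin 3 (remaining 2)
13 → bin 4 (remaining 2)
12 → bin 5 (remaining 3)
11 → bin 6 (remaining 4)
8 → bin 7 (remaining 7)
7 → bin 7 (remaining 0)
6 → bin 8 (remaining 9)
6 → bin 8 (remaining 3)
1 → bin 1 (remaining 0)

8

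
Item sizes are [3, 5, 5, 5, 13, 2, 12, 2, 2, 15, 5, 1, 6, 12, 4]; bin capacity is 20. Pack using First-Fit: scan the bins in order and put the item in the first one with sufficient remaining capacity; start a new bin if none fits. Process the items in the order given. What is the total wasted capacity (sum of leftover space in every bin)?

8

3 → bin 1 (remaining 17)
5 → bin 1 (remaining 12)
5 → bin 1 (remaining 7)
5 → bin 1 (remaining 2)
13 → bin 2 (remaining 7)
2 → bin 1 (remaining 0)
12 → bin 3 (remaining 8)
2 → bin 2 (remaining 5)
2 → bin 2 (remaining 3)
15 → bin 4 (remaining 5)
5 → bin 3 (remaining 3)
1 → bin 2 (remaining 2)
6 → bin 5 (remaining 14)
12 → bin 5 (remaining 2)
4 → bin 4 (remaining 1)
5 bins × 20 = 100; used 92; unused 8.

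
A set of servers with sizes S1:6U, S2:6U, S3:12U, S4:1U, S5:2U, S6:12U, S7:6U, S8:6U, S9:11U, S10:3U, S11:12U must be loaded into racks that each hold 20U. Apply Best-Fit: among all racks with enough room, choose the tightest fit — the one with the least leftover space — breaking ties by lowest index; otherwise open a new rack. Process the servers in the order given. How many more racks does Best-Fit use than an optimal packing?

1

Best-Fit: [6,6,1,2,3] [12,6] [12,6] [11] [12] → 5 racks.
Total size 77U; any packing needs at least ⌈77/20⌉ = 4 racks.
An optimal packing achieves that bound: [12,6,2] [12,6,1] [12,6] [11,6,3] → 4 racks.
Excess: 5 − 4 = 1.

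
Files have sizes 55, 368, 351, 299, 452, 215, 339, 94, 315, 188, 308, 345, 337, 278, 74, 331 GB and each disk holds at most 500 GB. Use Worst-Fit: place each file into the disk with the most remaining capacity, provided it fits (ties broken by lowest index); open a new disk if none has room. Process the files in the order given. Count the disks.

12

Put 55 GB in disk 1; 445 GB remain.
Put 368 GB in disk 1; 77 GB remain.
Put 351 GB in disk 2; 149 GB remain.
Put 299 GB in disk 3; 201 GB remain.
Put 452 GB in disk 4; 48 GB remain.
Put 215 GB in disk 5; 285 GB remain.
Put 339 GB in disk 6; 161 GB remain.
Put 94 GB in disk 5; 191 GB remain.
Put 315 GB in disk 7; 185 GB remain.
Put 188 GB in disk 3; 13 GB remain.
Put 308 GB in disk 8; 192 GB remain.
Put 345 GB in disk 9; 155 GB remain.
Put 337 GB in disk 10; 163 GB remain.
Put 278 GB in disk 11; 222 GB remain.
Put 74 GB in disk 11; 148 GB remain.
Put 331 GB in disk 12; 169 GB remain.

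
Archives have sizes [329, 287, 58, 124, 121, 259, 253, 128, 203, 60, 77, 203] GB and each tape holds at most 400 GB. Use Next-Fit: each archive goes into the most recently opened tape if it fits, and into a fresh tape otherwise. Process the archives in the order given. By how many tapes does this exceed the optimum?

Next-Fit: [329] [287,58] [124,121] [259] [253,128] [203,60,77] [203] → 7 tapes.
Total size 2102 GB; any packing needs at least ⌈2102/400⌉ = 6 tapes.
An optimal packing achieves that bound: [329,60] [287,77] [259,128] [253,124] [203,121,58] [203] → 6 tapes.
Excess: 7 − 6 = 1.

1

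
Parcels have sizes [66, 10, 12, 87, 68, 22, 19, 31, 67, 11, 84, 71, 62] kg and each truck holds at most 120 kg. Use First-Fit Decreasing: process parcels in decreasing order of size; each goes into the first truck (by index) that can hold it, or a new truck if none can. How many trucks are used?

7 trucks

Sorted descending: 87, 84, 71, 68, 67, 66, 62, 31, 22, 19, 12, 11, 10.
Put 87 kg in truck 1; 33 kg remain.
Put 84 kg in truck 2; 36 kg remain.
Put 71 kg in truck 3; 49 kg remain.
Put 68 kg in truck 4; 52 kg remain.
Put 67 kg in truck 5; 53 kg remain.
Put 66 kg in truck 6; 54 kg remain.
Put 62 kg in truck 7; 58 kg remain.
Put 31 kg in truck 1; 2 kg remain.
Put 22 kg in truck 2; 14 kg remain.
Put 19 kg in truck 3; 30 kg remain.
Put 12 kg in truck 2; 2 kg remain.
Put 11 kg in truck 3; 19 kg remain.
Put 10 kg in truck 3; 9 kg remain.
Final trucks: [87,31] [84,22,12] [71,19,11,10] [68] [67] [66] [62].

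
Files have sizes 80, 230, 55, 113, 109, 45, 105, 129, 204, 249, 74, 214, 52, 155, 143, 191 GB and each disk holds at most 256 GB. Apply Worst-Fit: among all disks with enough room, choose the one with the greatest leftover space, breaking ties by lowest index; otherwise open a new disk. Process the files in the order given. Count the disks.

Put 80 GB in disk 1; 176 GB remain.
Put 230 GB in disk 2; 26 GB remain.
Put 55 GB in disk 1; 121 GB remain.
Put 113 GB in disk 1; 8 GB remain.
Put 109 GB in disk 3; 147 GB remain.
Put 45 GB in disk 3; 102 GB remain.
Put 105 GB in disk 4; 151 GB remain.
Put 129 GB in disk 4; 22 GB remain.
Put 204 GB in disk 5; 52 GB remain.
Put 249 GB in disk 6; 7 GB remain.
Put 74 GB in disk 3; 28 GB remain.
Put 214 GB in disk 7; 42 GB remain.
Put 52 GB in disk 5; 0 GB remain.
Put 155 GB in disk 8; 101 GB remain.
Put 143 GB in disk 9; 113 GB remain.
Put 191 GB in disk 10; 65 GB remain.

10 disks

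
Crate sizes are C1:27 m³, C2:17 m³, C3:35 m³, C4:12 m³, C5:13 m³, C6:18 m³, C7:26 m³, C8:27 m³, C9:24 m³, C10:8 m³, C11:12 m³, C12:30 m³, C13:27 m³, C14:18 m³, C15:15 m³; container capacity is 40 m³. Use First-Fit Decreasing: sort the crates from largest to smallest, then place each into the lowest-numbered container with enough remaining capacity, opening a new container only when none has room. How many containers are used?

9

Sorted descending: 35, 30, 27, 27, 27, 26, 24, 18, 18, 17, 15, 13, 12, 12, 8.
35 m³ → container 1 (remaining 5 m³)
30 m³ → container 2 (remaining 10 m³)
27 m³ → container 3 (remaining 13 m³)
27 m³ → container 4 (remaining 13 m³)
27 m³ → container 5 (remaining 13 m³)
26 m³ → container 6 (remaining 14 m³)
24 m³ → container 7 (remaining 16 m³)
18 m³ → container 8 (remaining 22 m³)
18 m³ → container 8 (remaining 4 m³)
17 m³ → container 9 (remaining 23 m³)
15 m³ → container 7 (remaining 1 m³)
13 m³ → container 3 (remaining 0 m³)
12 m³ → container 4 (remaining 1 m³)
12 m³ → container 5 (remaining 1 m³)
8 m³ → container 2 (remaining 2 m³)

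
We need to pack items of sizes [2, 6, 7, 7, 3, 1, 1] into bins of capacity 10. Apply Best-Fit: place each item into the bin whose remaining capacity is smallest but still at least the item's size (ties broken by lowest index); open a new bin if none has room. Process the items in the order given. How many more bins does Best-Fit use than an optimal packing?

0

Best-Fit: [2,6,1,1] [7,3] [7] → 3 bins.
Total size 27; any packing needs at least ⌈27/10⌉ = 3 bins.
So 3 is already optimal.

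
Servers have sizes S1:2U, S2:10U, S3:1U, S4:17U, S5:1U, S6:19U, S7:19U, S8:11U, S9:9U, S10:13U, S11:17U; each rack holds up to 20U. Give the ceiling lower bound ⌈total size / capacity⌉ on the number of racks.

6 racks

Total size = 2 + 10 + 1 + 17 + 1 + 19 + 19 + 11 + 9 + 13 + 17 = 119U.
⌈119 / 20⌉ = 6.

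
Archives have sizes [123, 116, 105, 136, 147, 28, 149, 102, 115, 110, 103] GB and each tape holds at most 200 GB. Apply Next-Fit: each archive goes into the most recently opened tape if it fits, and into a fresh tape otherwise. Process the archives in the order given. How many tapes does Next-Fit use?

123 GB → tape 1 (remaining 77 GB)
116 GB → tape 2 (remaining 84 GB)
105 GB → tape 3 (remaining 95 GB)
136 GB → tape 4 (remaining 64 GB)
147 GB → tape 5 (remaining 53 GB)
28 GB → tape 5 (remaining 25 GB)
149 GB → tape 6 (remaining 51 GB)
102 GB → tape 7 (remaining 98 GB)
115 GB → tape 8 (remaining 85 GB)
110 GB → tape 9 (remaining 90 GB)
103 GB → tape 10 (remaining 97 GB)
Final tapes: [123] [116] [105] [136] [147,28] [149] [102] [115] [110] [103].

10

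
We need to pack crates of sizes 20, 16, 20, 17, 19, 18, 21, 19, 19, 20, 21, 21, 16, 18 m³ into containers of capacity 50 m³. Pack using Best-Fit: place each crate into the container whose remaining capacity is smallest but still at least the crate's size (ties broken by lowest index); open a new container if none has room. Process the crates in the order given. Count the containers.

7

20 m³ → container 1 (remaining 30 m³)
16 m³ → container 1 (remaining 14 m³)
20 m³ → container 2 (remaining 30 m³)
17 m³ → container 2 (remaining 13 m³)
19 m³ → container 3 (remaining 31 m³)
18 m³ → container 3 (remaining 13 m³)
21 m³ → container 4 (remaining 29 m³)
19 m³ → container 4 (remaining 10 m³)
19 m³ → container 5 (remaining 31 m³)
20 m³ → container 5 (remaining 11 m³)
21 m³ → container 6 (remaining 29 m³)
21 m³ → container 6 (remaining 8 m³)
16 m³ → container 7 (remaining 34 m³)
18 m³ → container 7 (remaining 16 m³)
Final containers: [20,16] [20,17] [19,18] [21,19] [19,20] [21,21] [16,18].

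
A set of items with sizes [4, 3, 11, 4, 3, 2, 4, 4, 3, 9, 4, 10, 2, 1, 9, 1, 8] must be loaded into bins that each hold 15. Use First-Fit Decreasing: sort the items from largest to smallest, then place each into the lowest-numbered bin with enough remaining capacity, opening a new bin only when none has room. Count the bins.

Sorted descending: 11, 10, 9, 9, 8, 4, 4, 4, 4, 4, 3, 3, 3, 2, 2, 1, 1.
bin 1: place 11, 4 left
bin 2: place 10, 5 left
bin 3: place 9, 6 left
bin 4: place 9, 6 left
bin 5: place 8, 7 left
bin 1: place 4, 0 left
bin 2: place 4, 1 left
bin 3: place 4, 2 left
bin 4: place 4, 2 left
bin 5: place 4, 3 left
bin 5: place 3, 0 left
bin 6: place 3, 12 left
bin 6: place 3, 9 left
bin 3: place 2, 0 left
bin 4: place 2, 0 left
bin 2: place 1, 0 left
bin 6: place 1, 8 left

6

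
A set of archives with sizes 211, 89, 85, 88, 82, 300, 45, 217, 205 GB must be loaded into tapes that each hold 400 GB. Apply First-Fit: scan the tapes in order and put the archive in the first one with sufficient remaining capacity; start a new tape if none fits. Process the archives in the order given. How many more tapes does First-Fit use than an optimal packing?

First-Fit: [211,89,85] [88,82,45] [300] [217] [205] → 5 tapes.
Total size 1322 GB; any packing needs at least ⌈1322/400⌉ = 4 tapes.
An optimal packing achieves that bound: [300,89] [217,88,85] [211,82,45] [205] → 4 tapes.
Excess: 5 − 4 = 1.

1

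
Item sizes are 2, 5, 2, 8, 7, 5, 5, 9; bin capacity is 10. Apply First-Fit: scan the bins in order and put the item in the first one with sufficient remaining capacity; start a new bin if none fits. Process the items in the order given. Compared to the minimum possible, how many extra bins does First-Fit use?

0

First-Fit: [2,5,2] [8] [7] [5,5] [9] → 5 bins.
Total size 43; any packing needs at least ⌈43/10⌉ = 5 bins.
So 5 is already optimal.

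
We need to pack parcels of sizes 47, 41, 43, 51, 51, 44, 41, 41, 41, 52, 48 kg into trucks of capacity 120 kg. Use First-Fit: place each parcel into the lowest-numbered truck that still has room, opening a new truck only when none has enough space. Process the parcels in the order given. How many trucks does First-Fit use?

6 trucks

47 kg → truck 1 (remaining 73 kg)
41 kg → truck 1 (remaining 32 kg)
43 kg → truck 2 (remaining 77 kg)
51 kg → truck 2 (remaining 26 kg)
51 kg → truck 3 (remaining 69 kg)
44 kg → truck 3 (remaining 25 kg)
41 kg → truck 4 (remaining 79 kg)
41 kg → truck 4 (remaining 38 kg)
41 kg → truck 5 (remaining 79 kg)
52 kg → truck 5 (remaining 27 kg)
48 kg → truck 6 (remaining 72 kg)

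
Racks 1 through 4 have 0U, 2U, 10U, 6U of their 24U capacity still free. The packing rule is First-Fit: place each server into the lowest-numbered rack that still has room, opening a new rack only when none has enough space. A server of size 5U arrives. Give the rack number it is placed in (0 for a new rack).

Racks with room: rack 3 (10U), rack 4 (6U).
The first with room is rack 3.

3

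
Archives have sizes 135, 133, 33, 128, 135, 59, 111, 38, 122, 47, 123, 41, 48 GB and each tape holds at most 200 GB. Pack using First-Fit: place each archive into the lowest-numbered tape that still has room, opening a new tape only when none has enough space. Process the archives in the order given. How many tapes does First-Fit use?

Put 135 GB in tape 1; 65 GB remain.
Put 133 GB in tape 2; 67 GB remain.
Put 33 GB in tape 1; 32 GB remain.
Put 128 GB in tape 3; 72 GB remain.
Put 135 GB in tape 4; 65 GB remain.
Put 59 GB in tape 2; 8 GB remain.
Put 111 GB in tape 5; 89 GB remain.
Put 38 GB in tape 3; 34 GB remain.
Put 122 GB in tape 6; 78 GB remain.
Put 47 GB in tape 4; 18 GB remain.
Put 123 GB in tape 7; 77 GB remain.
Put 41 GB in tape 5; 48 GB remain.
Put 48 GB in tape 5; 0 GB remain.
Final tapes: [135,33] [133,59] [128,38] [135,47] [111,41,48] [122] [123].

7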